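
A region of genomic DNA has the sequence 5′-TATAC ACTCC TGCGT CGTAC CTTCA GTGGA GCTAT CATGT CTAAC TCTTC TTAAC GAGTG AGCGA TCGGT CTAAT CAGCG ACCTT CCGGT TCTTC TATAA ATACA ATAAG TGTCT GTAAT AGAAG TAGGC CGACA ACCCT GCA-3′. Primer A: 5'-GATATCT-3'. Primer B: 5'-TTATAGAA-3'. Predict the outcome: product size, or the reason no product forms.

No product — primer A has no binding site in the template.

Primer A (GATATCT) does not match the top strand, and its reverse complement AGATATC does not match either.
With no annealing site for primer A, no amplification occurs.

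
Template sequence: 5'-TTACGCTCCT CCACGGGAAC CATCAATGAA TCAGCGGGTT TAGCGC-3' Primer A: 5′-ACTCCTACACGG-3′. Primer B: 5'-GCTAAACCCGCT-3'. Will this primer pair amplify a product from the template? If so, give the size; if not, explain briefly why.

No product — primer A has no binding site in the template.

Primer A (ACTCCTACACGG) does not match the top strand, and its reverse complement CCGTGTAGGAGT does not match either.
With no annealing site for primer A, no amplification occurs.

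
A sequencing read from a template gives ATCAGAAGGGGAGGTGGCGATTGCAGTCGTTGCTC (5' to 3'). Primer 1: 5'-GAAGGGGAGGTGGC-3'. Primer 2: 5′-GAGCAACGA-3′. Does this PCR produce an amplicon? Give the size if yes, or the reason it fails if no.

Primer 1 (GAAGGGGAGGTGGC) matches the top strand at positions 5–18; it acts as a forward primer.
Primer 2's reverse complement is TCGTTGCTC, matching the top strand at positions 27–35; it acts as a reverse primer.
The 3' ends face each other across positions 5–35, giving a 31 bp product.

Yes — a 31 bp product.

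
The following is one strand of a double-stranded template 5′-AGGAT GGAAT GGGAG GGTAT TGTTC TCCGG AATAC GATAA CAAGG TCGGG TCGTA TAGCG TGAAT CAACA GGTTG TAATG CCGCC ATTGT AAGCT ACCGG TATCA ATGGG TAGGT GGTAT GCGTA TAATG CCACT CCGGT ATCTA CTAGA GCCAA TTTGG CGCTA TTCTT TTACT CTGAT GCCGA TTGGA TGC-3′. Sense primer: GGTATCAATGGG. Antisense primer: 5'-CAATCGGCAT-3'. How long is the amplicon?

90 bp

Scanning the template, GGTATCAATGGG occurs at positions 99–110; this primer anneals to the bottom strand there with its 3' end pointing downstream.
The reverse primer's reverse complement is ATGCCGATTG, which matches the template at positions 179–188.
Product length = (reverse-primer end) − (forward-primer start) + 1 = 188 − 99 + 1 = 90 bp.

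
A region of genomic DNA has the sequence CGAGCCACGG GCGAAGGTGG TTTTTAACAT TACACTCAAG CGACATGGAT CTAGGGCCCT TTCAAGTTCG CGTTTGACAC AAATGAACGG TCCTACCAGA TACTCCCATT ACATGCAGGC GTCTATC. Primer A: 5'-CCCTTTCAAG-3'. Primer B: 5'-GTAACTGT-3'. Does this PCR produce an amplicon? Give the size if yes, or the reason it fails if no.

No product — primer B has no binding site in the template.

Primer B (GTAACTGT) does not match the top strand, and its reverse complement ACAGTTAC does not match either.
With no annealing site for primer B, no amplification occurs.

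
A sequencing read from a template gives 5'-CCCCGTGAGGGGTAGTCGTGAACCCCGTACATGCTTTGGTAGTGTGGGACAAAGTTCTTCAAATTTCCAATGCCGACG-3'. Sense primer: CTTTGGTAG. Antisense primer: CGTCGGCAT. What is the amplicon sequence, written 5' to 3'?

5'-CTTTGGTAGTGTGGGACAAAGTTCTTCAAATTTCCAATGCCGACG-3'

The forward primer matches the template at positions 34–42.
Taking the reverse complement of CGTCGGCAT gives ATGCCGACG, found at positions 70–78 on the template; the primer anneals here to the top strand with its 3' end pointing upstream.
The product is the template from position 34 through 78 (45 bp).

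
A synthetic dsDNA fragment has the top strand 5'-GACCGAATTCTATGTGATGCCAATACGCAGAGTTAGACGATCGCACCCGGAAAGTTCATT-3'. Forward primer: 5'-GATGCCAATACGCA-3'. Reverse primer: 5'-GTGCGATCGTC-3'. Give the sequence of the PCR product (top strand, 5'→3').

5'-GATGCCAATACGCAGAGTTAGACGATCGCAC-3'

The forward primer matches the template at positions 16–29.
Reverse complement of the reverse primer: GACGATCGCAC. This occurs on the top strand at positions 36–46.
The product is the template from position 16 through 46 (31 bp).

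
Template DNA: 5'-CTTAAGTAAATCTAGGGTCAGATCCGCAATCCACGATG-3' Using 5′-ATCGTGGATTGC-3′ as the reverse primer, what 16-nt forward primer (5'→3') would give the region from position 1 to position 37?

The reverse primer's reverse complement GCAATCCACGAT matches the template at positions 26–37; the product starts at position 1.
The forward primer is identical to the top strand over positions 1–16: CTTAAGTAAATCTAGG.

5'-CTTAAGTAAATCTAGG-3'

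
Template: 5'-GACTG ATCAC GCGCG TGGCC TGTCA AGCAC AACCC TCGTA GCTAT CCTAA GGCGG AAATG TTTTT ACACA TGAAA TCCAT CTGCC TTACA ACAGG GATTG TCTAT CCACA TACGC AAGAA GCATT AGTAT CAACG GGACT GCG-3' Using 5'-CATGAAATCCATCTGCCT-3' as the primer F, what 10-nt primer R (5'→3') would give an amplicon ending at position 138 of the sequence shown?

5'-TCCCGTTGAT-3'

The forward primer binds at positions 69–86; the product's 3' end on the top strand is position 138.
The reverse primer anneals to the top strand over positions 129–138, i.e. to ATCAACGGGA.
Its sequence written 5'→3' is the reverse complement: TCCCGTTGAT.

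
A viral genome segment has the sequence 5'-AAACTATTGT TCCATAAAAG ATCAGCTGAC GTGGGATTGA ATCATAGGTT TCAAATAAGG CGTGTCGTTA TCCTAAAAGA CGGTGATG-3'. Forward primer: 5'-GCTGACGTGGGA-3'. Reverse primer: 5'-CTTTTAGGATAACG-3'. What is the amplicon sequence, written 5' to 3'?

5'-GCTGACGTGGGATTGAATCATAGGTTTCAAATAAGGCGTGTCGTTATCCTAAAAG-3'

Forward primer GCTGACGTGGGA is found on the top strand at positions 25–36.
Reverse complement of the reverse primer: CGTTATCCTAAAAG. This occurs on the top strand at positions 66–79.
The product is the template from position 25 through 79 (55 bp).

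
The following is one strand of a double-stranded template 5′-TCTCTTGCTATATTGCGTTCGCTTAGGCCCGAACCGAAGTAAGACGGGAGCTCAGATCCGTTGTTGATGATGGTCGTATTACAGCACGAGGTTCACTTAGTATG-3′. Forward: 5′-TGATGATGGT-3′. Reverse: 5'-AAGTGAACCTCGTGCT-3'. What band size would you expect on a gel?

34 bp

The forward primer matches the template at positions 65–74.
Taking the reverse complement of AAGTGAACCTCGTGCT gives AGCACGAGGTTCACTT, found at positions 83–98 on the template; the primer anneals here to the top strand with its 3' end pointing upstream.
Amplicon spans positions 65–98: 34 bp.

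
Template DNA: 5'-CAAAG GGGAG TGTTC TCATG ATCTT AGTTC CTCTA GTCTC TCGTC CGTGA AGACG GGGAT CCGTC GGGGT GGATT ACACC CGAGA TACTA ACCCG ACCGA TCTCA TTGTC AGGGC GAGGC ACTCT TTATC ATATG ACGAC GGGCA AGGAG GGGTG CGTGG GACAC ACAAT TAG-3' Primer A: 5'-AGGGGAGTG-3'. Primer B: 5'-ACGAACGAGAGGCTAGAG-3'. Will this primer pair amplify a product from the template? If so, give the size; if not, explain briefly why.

No product — primer B has no binding site in the template.

Primer B (ACGAACGAGAGGCTAGAG) does not match the top strand, and its reverse complement CTCTAGCCTCTCGTTCGT does not match either.
With no annealing site for primer B, no amplification occurs.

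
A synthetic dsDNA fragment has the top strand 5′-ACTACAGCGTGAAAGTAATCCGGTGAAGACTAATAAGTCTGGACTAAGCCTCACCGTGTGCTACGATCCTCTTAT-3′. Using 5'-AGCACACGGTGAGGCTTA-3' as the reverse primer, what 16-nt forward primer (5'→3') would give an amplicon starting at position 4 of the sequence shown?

5'-ACAGCGTGAAAGTAAT-3'

The reverse primer's reverse complement TAAGCCTCACCGTGTGCT matches the template at positions 45–62; the product starts at position 4.
The forward primer is identical to the top strand over positions 4–19: ACAGCGTGAAAGTAAT.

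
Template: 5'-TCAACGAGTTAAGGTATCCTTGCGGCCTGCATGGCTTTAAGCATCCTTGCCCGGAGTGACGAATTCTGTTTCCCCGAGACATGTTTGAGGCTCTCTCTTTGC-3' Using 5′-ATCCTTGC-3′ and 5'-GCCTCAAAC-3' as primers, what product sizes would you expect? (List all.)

76 bp, 49 bp

The forward primer ATCCTTGC matches the top strand at positions 16–23, 43–50.
The reverse primer's reverse complement is GTTTGAGGC, matching at positions 83–91.
Each forward site pairs with the reverse site to give a product ending at position 91: sizes 76, 49 bp.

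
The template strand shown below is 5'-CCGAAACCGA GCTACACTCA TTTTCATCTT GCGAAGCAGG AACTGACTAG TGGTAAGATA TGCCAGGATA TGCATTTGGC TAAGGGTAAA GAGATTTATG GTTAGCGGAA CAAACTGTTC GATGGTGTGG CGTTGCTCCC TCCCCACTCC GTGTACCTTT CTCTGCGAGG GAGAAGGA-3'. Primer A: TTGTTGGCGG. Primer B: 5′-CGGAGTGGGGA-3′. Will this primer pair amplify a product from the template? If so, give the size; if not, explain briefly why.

Primer A (TTGTTGGCGG) does not match the top strand, and its reverse complement CCGCCAACAA does not match either.
With no annealing site for primer A, no amplification occurs.

No product — primer A has no binding site in the template.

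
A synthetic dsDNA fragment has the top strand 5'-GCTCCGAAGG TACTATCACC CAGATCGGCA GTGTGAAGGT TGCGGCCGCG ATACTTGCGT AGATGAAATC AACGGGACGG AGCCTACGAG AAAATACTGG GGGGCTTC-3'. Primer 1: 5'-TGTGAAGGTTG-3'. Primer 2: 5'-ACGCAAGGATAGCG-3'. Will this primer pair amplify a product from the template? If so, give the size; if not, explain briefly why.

No product — primer 2 has no binding site in the template.

Primer 2 (ACGCAAGGATAGCG) does not match the top strand, and its reverse complement CGCTATCCTTGCGT does not match either.
With no annealing site for primer 2, no amplification occurs.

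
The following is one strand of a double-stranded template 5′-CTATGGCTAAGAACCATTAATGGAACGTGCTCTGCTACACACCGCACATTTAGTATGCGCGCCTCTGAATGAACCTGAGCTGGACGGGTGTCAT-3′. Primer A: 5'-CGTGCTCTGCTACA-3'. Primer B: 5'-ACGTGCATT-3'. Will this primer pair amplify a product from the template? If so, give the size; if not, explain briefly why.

Primer B (ACGTGCATT) does not match the top strand, and its reverse complement AATGCACGT does not match either.
With no annealing site for primer B, no amplification occurs.

No product — primer B has no binding site in the template.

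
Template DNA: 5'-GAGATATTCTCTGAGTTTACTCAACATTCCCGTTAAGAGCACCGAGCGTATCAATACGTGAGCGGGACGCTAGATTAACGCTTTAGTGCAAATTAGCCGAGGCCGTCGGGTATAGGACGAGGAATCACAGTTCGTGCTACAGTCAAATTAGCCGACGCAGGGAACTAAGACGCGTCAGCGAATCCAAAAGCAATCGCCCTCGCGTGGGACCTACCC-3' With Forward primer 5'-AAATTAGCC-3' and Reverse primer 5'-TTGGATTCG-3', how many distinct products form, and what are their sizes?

Two products: 98 bp, 43 bp

The forward primer AAATTAGCC matches the top strand at positions 90–98, 145–153.
The reverse primer's reverse complement is CGAATCCAA, matching at positions 179–187.
Each forward site pairs with the reverse site to give a product ending at position 187: sizes 98, 43 bp.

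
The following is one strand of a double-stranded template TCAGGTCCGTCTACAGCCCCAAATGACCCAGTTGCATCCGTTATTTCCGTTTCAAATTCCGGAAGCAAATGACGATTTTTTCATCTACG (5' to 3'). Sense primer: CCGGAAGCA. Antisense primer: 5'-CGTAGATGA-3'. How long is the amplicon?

31 bp

Scanning the template, CCGGAAGCA occurs at positions 59–67; this primer anneals to the bottom strand there with its 3' end pointing downstream.
Reverse complement of the reverse primer: TCATCTACG. This occurs on the top strand at positions 81–89.
Amplicon spans positions 59–89: 31 bp.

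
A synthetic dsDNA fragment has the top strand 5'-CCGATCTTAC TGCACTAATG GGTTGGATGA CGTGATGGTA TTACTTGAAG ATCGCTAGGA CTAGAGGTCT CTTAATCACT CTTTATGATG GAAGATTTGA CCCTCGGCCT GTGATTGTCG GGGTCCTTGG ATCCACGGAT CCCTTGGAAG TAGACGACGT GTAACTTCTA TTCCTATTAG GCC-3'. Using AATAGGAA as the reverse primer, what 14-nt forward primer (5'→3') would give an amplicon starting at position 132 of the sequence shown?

5'-TCCACGGATCCCTT-3'

The reverse primer's reverse complement TTCCTATT matches the template at positions 171–178; the product starts at position 132.
The forward primer is identical to the top strand over positions 132–145: TCCACGGATCCCTT.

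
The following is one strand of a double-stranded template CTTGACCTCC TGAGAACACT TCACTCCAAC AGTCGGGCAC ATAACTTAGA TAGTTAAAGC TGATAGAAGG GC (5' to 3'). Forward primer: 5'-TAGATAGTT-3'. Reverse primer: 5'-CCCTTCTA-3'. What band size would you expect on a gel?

25 bp

The forward primer matches the template at positions 47–55.
Taking the reverse complement of CCCTTCTA gives TAGAAGGG, found at positions 64–71 on the template; the primer anneals here to the top strand with its 3' end pointing upstream.
Amplicon spans positions 47–71: 25 bp.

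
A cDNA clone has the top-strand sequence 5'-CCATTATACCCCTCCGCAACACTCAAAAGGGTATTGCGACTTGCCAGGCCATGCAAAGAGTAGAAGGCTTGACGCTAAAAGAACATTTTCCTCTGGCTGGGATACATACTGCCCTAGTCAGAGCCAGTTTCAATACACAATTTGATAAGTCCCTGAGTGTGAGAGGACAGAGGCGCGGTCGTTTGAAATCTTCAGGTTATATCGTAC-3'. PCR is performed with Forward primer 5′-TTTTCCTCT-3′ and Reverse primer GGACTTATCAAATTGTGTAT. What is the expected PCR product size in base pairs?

Scanning the template, TTTTCCTCT occurs at positions 86–94; this primer anneals to the bottom strand there with its 3' end pointing downstream.
Taking the reverse complement of GGACTTATCAAATTGTGTAT gives ATACACAATTTGATAAGTCC, found at positions 133–152 on the template; the primer anneals here to the top strand with its 3' end pointing upstream.
Product length = (reverse-primer end) − (forward-primer start) + 1 = 152 − 86 + 1 = 67 bp.

67 bp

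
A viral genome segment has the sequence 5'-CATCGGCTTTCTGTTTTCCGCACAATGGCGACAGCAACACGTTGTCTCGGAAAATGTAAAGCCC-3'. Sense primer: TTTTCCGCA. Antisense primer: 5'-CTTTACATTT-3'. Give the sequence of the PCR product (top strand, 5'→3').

Forward primer TTTTCCGCA is found on the top strand at positions 14–22.
The reverse primer's reverse complement is AAATGTAAAG, which matches the template at positions 52–61.
The product is the template from position 14 through 61 (48 bp).

5'-TTTTCCGCACAATGGCGACAGCAACACGTTGTCTCGGAAAATGTAAAG-3'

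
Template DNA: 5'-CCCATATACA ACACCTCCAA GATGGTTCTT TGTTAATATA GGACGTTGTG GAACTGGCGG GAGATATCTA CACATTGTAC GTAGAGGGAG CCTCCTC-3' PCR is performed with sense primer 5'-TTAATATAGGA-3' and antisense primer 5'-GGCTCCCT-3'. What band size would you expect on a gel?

Scanning the template, TTAATATAGGA occurs at positions 33–43; this primer anneals to the bottom strand there with its 3' end pointing downstream.
The reverse primer's reverse complement is AGGGAGCC, which matches the template at positions 85–92.
Amplicon spans positions 33–92: 60 bp.

60 bp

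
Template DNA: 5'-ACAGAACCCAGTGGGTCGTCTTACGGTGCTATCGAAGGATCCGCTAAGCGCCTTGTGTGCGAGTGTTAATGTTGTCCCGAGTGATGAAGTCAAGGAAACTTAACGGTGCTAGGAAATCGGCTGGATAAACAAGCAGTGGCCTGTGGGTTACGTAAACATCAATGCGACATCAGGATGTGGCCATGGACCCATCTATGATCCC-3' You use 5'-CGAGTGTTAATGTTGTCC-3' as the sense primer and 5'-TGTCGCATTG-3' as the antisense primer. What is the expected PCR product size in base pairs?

110 bp

Forward primer CGAGTGTTAATGTTGTCC is found on the top strand at positions 60–77.
Reverse complement of the reverse primer: CAATGCGACA. This occurs on the top strand at positions 160–169.
Amplicon spans positions 60–169: 110 bp.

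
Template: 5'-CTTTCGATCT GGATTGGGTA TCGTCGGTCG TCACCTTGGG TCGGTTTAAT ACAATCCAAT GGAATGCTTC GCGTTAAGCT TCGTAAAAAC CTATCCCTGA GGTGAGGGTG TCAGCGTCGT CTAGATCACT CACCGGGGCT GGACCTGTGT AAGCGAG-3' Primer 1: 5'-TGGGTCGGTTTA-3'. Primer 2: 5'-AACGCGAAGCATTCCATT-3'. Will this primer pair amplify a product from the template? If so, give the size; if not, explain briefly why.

Primer 1 (TGGGTCGGTTTA) matches the top strand at positions 37–48; it acts as a forward primer.
Primer 2's reverse complement is AATGGAATGCTTCGCGTT, matching the top strand at positions 58–75; it acts as a reverse primer.
The 3' ends face each other across positions 37–75, giving a 39 bp product.

Yes — a 39 bp product.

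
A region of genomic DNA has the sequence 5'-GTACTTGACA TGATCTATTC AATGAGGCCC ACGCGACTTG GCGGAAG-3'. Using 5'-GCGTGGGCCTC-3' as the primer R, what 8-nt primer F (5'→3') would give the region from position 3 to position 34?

5'-ACTTGACA-3'

The reverse primer's reverse complement GAGGCCCACGC matches the template at positions 24–34; the product starts at position 3.
The forward primer is identical to the top strand over positions 3–10: ACTTGACA.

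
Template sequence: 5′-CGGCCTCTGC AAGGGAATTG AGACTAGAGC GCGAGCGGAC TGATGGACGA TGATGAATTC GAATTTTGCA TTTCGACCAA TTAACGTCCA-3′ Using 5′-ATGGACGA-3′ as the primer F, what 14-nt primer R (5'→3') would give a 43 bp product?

The forward primer binds at positions 43–50, so a 43 bp product ends at position 43 + 43 − 1 = 85.
The reverse primer anneals to the top strand over positions 72–85, i.e. to TTCGACCAATTAAC.
Its sequence written 5'→3' is the reverse complement: GTTAATTGGTCGAA.

5'-GTTAATTGGTCGAA-3'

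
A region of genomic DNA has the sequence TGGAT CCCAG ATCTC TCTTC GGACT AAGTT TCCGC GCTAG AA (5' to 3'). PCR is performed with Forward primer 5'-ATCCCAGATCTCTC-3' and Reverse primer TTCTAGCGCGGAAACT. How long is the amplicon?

39 bp

Scanning the template, ATCCCAGATCTCTC occurs at positions 4–17; this primer anneals to the bottom strand there with its 3' end pointing downstream.
Taking the reverse complement of TTCTAGCGCGGAAACT gives AGTTTCCGCGCTAGAA, found at positions 27–42 on the template; the primer anneals here to the top strand with its 3' end pointing upstream.
Product length = (reverse-primer end) − (forward-primer start) + 1 = 42 − 4 + 1 = 39 bp.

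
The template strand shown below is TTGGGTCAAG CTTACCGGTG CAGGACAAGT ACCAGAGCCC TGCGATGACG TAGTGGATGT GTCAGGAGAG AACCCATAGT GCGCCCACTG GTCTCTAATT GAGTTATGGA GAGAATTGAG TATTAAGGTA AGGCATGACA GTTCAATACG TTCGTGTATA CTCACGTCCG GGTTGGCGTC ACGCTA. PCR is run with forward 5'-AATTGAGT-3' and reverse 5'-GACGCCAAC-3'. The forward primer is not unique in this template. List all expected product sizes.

The forward primer AATTGAGT matches the top strand at positions 97–104, 114–121.
The reverse primer's reverse complement is GTTGGCGTC, matching at positions 172–180.
Each forward site pairs with the reverse site to give a product ending at position 180: sizes 84, 67 bp.

84 bp, 67 bp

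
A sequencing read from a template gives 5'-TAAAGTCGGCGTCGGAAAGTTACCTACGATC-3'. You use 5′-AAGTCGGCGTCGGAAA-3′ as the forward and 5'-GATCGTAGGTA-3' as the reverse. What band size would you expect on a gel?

29 bp

Scanning the template, AAGTCGGCGTCGGAAA occurs at positions 3–18; this primer anneals to the bottom strand there with its 3' end pointing downstream.
Reverse complement of the reverse primer: TACCTACGATC. This occurs on the top strand at positions 21–31.
Product length = (reverse-primer end) − (forward-primer start) + 1 = 31 − 3 + 1 = 29 bp.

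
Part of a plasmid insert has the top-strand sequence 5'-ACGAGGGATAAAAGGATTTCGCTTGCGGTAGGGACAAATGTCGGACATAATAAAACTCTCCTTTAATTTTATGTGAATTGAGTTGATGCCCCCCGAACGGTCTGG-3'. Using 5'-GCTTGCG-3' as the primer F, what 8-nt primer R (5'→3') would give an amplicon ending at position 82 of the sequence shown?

5'-CTCAATTC-3'

The forward primer binds at positions 21–27; the product's 3' end on the top strand is position 82.
The reverse primer anneals to the top strand over positions 75–82, i.e. to GAATTGAG.
Its sequence written 5'→3' is the reverse complement: CTCAATTC.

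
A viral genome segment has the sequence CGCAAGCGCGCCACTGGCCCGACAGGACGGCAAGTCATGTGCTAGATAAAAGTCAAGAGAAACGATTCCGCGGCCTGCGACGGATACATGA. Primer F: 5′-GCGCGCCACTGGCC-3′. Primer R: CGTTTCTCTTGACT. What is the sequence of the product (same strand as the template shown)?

5'-GCGCGCCACTGGCCCGACAGGACGGCAAGTCATGTGCTAGATAAAAGTCAAGAGAAACG-3'

Forward primer GCGCGCCACTGGCC is found on the top strand at positions 6–19.
Reverse complement of the reverse primer: AGTCAAGAGAAACG. This occurs on the top strand at positions 51–64.
The product is the template from position 6 through 64 (59 bp).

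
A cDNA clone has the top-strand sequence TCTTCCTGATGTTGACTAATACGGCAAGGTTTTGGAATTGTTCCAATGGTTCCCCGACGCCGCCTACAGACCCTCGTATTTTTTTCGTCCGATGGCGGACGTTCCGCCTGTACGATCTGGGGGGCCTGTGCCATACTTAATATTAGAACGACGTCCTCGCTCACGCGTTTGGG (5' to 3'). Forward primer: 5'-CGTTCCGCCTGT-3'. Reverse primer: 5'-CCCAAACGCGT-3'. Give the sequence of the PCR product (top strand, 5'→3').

Scanning the template, CGTTCCGCCTGT occurs at positions 100–111; this primer anneals to the bottom strand there with its 3' end pointing downstream.
Reverse complement of the reverse primer: ACGCGTTTGGG. This occurs on the top strand at positions 163–173.
The product is the template from position 100 through 173 (74 bp).

5'-CGTTCCGCCTGTACGATCTGGGGGGCCTGTGCCATACTTAATATTAGAACGACGTCCTCGCTCACGCGTTTGGG-3'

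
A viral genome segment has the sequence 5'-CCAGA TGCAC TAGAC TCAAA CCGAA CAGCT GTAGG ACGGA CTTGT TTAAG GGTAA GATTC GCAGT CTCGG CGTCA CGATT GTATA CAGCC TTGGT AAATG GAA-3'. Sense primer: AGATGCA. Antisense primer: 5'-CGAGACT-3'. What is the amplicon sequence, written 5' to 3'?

5'-AGATGCACTAGACTCAAACCGAACAGCTGTAGGACGGACTTGTTTAAGGGTAAGATTCGCAGTCTCG-3'

Scanning the template, AGATGCA occurs at positions 3–9; this primer anneals to the bottom strand there with its 3' end pointing downstream.
Taking the reverse complement of CGAGACT gives AGTCTCG, found at positions 63–69 on the template; the primer anneals here to the top strand with its 3' end pointing upstream.
The product is the template from position 3 through 69 (67 bp).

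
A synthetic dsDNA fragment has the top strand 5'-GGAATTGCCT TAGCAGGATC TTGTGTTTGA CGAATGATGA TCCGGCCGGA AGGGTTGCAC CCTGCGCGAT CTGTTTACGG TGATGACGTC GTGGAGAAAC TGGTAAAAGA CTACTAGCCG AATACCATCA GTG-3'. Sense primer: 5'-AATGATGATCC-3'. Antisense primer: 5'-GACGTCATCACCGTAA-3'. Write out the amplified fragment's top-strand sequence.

Forward primer AATGATGATCC is found on the top strand at positions 33–43.
The reverse primer's reverse complement is TTACGGTGATGACGTC, which matches the template at positions 75–90.
The product is the template from position 33 through 90 (58 bp).

5'-AATGATGATCCGGCCGGAAGGGTTGCACCCTGCGCGATCTGTTTACGGTGATGACGTC-3'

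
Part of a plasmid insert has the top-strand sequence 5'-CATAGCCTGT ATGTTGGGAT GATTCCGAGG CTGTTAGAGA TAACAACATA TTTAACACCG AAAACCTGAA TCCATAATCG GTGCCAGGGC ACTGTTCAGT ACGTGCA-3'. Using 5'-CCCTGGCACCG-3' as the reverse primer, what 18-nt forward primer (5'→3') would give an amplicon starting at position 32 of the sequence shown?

5'-TGTTAGAGATAACAACAT-3'

The reverse primer's reverse complement CGGTGCCAGGG matches the template at positions 79–89; the product starts at position 32.
The forward primer is identical to the top strand over positions 32–49: TGTTAGAGATAACAACAT.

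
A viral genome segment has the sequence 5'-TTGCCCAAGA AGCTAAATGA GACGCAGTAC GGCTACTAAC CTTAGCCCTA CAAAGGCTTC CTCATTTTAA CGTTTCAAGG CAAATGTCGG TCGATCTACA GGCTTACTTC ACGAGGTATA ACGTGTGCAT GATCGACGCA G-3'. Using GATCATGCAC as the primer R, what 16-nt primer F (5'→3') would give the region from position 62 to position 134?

5'-TCATTTTAACGTTTCA-3'

The reverse primer's reverse complement GTGCATGATC matches the template at positions 125–134; the product starts at position 62.
The forward primer is identical to the top strand over positions 62–77: TCATTTTAACGTTTCA.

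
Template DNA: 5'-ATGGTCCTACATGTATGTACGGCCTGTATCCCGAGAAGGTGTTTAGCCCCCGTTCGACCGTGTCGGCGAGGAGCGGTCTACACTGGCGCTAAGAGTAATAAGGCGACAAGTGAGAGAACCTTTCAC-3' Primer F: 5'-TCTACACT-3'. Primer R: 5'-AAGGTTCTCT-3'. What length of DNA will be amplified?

46 bp

The forward primer matches the template at positions 77–84.
Reverse complement of the reverse primer: AGAGAACCTT. This occurs on the top strand at positions 113–122.
The product runs from position 77 to position 122, so its length is 122 − 77 + 1 = 46 bp.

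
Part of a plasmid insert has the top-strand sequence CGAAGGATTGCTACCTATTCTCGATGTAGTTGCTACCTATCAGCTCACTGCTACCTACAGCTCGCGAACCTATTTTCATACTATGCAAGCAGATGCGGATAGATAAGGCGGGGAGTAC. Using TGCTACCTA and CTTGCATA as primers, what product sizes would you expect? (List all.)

81 bp, 59 bp, 41 bp

The forward primer TGCTACCTA matches the top strand at positions 9–17, 31–39, 49–57.
The reverse primer's reverse complement is TATGCAAG, matching at positions 82–89.
Each forward site pairs with the reverse site to give a product ending at position 89: sizes 81, 59, 41 bp.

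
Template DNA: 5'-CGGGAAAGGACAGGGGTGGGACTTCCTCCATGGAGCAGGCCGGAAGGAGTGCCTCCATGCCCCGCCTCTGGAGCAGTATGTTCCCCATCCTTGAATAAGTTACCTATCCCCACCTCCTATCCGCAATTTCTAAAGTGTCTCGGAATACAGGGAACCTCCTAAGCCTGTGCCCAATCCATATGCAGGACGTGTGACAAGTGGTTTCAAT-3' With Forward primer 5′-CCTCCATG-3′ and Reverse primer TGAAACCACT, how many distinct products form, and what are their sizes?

Two products: 182 bp, 155 bp

The forward primer CCTCCATG matches the top strand at positions 25–32, 52–59.
The reverse primer's reverse complement is AGTGGTTTCA, matching at positions 197–206.
Each forward site pairs with the reverse site to give a product ending at position 206: sizes 182, 155 bp.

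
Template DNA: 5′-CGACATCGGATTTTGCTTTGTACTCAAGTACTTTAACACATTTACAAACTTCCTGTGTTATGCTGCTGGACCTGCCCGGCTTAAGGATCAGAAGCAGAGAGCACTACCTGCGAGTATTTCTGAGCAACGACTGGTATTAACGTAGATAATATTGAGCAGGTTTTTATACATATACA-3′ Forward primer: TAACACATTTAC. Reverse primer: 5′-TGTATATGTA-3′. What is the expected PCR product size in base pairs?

Forward primer TAACACATTTAC is found on the top strand at positions 34–45.
Reverse complement of the reverse primer: TACATATACA. This occurs on the top strand at positions 167–176.
The product runs from position 34 to position 176, so its length is 176 − 34 + 1 = 143 bp.

143 bp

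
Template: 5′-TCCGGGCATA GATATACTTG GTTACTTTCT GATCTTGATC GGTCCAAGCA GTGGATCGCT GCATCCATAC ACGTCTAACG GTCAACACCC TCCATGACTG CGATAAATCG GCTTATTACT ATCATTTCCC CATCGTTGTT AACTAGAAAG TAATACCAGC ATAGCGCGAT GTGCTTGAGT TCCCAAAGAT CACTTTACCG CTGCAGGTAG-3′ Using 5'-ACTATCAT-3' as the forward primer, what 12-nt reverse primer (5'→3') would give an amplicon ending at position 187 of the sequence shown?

The forward primer binds at positions 118–125; the product's 3' end on the top strand is position 187.
The reverse primer anneals to the top strand over positions 176–187, i.e. to TGAGTTCCCAAA.
Its sequence written 5'→3' is the reverse complement: TTTGGGAACTCA.

5'-TTTGGGAACTCA-3'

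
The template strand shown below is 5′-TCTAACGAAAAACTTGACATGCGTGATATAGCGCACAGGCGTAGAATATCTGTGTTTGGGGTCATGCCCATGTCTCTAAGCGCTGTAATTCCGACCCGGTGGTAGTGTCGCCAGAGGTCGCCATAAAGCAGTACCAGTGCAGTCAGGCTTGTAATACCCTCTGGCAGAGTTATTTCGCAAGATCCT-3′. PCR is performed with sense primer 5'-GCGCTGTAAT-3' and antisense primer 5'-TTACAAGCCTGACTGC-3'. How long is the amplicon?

75 bp

Scanning the template, GCGCTGTAAT occurs at positions 80–89; this primer anneals to the bottom strand there with its 3' end pointing downstream.
The reverse primer's reverse complement is GCAGTCAGGCTTGTAA, which matches the template at positions 139–154.
Product length = (reverse-primer end) − (forward-primer start) + 1 = 154 − 80 + 1 = 75 bp.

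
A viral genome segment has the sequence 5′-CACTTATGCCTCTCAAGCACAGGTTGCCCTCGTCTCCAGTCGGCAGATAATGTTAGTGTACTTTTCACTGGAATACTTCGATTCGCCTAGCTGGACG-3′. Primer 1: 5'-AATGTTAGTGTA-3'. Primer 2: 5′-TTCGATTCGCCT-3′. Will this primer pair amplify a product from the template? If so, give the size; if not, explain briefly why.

No product — both primers anneal to the same strand and extend in the same direction.

Primer 1 (AATGTTAGTGTA) matches the top strand at positions 49–60 (3' end points downstream).
Primer 2 (TTCGATTCGCCT) also matches the top strand directly, at positions 77–88 — its reverse complement AGGCGAATCGAA is not present.
Both primers anneal to the bottom strand with 3' ends pointing the same way, so neither can prime synthesis back toward the other.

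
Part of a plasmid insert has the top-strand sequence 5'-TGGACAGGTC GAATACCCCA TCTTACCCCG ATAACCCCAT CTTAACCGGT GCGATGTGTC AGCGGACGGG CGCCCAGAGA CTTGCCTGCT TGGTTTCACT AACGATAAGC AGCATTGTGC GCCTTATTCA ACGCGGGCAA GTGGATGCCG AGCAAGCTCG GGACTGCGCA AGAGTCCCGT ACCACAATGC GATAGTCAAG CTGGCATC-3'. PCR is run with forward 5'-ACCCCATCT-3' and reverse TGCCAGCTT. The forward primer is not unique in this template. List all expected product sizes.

The forward primer ACCCCATCT matches the top strand at positions 15–23, 34–42.
The reverse primer's reverse complement is AAGCTGGCA, matching at positions 198–206.
Each forward site pairs with the reverse site to give a product ending at position 206: sizes 192, 173 bp.

192 bp, 173 bp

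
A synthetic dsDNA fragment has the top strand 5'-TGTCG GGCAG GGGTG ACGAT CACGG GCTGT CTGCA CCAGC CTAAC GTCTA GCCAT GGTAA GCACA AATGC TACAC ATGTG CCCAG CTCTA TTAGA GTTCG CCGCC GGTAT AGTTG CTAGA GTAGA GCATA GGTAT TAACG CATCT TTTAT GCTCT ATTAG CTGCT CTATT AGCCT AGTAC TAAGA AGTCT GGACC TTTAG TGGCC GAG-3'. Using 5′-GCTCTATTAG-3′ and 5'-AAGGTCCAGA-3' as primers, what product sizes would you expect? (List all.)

The forward primer GCTCTATTAG matches the top strand at positions 85–94, 151–160, 163–172.
The reverse primer's reverse complement is TCTGGACCTT, matching at positions 188–197.
Each forward site pairs with the reverse site to give a product ending at position 197: sizes 113, 47, 35 bp.

113 bp, 47 bp, 35 bp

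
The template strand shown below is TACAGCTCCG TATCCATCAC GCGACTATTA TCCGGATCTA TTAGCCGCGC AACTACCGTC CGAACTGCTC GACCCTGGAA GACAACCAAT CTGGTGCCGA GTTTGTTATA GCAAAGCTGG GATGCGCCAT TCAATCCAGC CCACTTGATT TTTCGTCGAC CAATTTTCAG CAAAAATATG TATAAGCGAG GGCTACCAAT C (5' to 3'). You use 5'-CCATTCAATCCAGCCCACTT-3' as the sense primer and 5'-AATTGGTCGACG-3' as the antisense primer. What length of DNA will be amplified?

Forward primer CCATTCAATCCAGCCCACTT is found on the top strand at positions 127–146.
Reverse complement of the reverse primer: CGTCGACCAATT. This occurs on the top strand at positions 154–165.
Amplicon spans positions 127–165: 39 bp.

39 bp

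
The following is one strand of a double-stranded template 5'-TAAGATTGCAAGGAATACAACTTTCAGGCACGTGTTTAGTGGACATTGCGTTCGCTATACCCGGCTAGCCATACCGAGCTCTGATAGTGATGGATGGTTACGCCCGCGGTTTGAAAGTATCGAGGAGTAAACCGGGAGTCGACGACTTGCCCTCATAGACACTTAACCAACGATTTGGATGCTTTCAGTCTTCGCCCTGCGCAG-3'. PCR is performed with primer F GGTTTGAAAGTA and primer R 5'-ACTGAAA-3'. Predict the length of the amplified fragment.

The forward primer matches the template at positions 108–119.
Taking the reverse complement of ACTGAAA gives TTTCAGT, found at positions 183–189 on the template; the primer anneals here to the top strand with its 3' end pointing upstream.
The product runs from position 108 to position 189, so its length is 189 − 108 + 1 = 82 bp.

82 bp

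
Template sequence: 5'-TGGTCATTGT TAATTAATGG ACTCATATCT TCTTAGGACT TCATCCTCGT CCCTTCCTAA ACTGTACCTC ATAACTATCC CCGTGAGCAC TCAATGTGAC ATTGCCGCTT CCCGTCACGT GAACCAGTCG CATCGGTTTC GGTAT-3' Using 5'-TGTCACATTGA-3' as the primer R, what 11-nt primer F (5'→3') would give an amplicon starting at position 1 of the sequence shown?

The reverse primer's reverse complement TCAATGTGACA matches the template at positions 91–101; the product starts at position 1.
The forward primer is identical to the top strand over positions 1–11: TGGTCATTGTT.

5'-TGGTCATTGTT-3'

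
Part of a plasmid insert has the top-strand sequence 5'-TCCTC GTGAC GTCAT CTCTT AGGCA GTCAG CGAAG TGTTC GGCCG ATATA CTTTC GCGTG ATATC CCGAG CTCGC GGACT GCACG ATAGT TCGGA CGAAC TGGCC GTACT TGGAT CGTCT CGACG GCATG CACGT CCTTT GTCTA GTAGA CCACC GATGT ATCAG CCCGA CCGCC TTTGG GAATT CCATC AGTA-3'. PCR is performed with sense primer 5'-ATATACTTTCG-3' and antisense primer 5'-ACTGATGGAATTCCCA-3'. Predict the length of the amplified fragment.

Forward primer ATATACTTTCG is found on the top strand at positions 46–56.
Taking the reverse complement of ACTGATGGAATTCCCA gives TGGGAATTCCATCAGT, found at positions 178–193 on the template; the primer anneals here to the top strand with its 3' end pointing upstream.
Product length = (reverse-primer end) − (forward-primer start) + 1 = 193 − 46 + 1 = 148 bp.

148 bp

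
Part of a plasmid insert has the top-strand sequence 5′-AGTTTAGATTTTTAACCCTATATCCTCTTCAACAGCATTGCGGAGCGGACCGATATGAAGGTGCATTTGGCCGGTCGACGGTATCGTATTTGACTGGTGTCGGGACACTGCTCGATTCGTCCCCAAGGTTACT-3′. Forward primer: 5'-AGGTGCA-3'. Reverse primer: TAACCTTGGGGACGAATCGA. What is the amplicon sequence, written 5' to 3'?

The forward primer matches the template at positions 59–65.
The reverse primer's reverse complement is TCGATTCGTCCCCAAGGTTA, which matches the template at positions 112–131.
The product is the template from position 59 through 131 (73 bp).

5'-AGGTGCATTTGGCCGGTCGACGGTATCGTATTTGACTGGTGTCGGGACACTGCTCGATTCGTCCCCAAGGTTA-3'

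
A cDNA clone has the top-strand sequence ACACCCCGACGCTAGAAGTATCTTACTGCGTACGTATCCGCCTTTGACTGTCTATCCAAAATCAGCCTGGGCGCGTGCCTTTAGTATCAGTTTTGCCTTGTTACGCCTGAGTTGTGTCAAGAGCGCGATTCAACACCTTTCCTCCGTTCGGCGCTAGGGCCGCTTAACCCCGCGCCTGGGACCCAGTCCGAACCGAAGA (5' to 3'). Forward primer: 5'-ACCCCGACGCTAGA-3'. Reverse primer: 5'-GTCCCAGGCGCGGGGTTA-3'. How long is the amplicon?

Forward primer ACCCCGACGCTAGA is found on the top strand at positions 3–16.
Reverse complement of the reverse primer: TAACCCCGCGCCTGGGAC. This occurs on the top strand at positions 165–182.
Product length = (reverse-primer end) − (forward-primer start) + 1 = 182 − 3 + 1 = 180 bp.

180 bp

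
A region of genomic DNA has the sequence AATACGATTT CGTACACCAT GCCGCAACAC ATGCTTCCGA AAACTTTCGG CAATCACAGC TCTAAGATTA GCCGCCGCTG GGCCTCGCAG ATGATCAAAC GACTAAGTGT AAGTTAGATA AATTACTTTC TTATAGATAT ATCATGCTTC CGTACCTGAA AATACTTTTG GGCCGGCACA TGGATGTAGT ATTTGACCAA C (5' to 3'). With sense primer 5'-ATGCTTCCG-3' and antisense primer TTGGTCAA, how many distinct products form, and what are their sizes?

Two products: 170 bp, 57 bp

The forward primer ATGCTTCCG matches the top strand at positions 31–39, 144–152.
The reverse primer's reverse complement is TTGACCAA, matching at positions 193–200.
Each forward site pairs with the reverse site to give a product ending at position 200: sizes 170, 57 bp.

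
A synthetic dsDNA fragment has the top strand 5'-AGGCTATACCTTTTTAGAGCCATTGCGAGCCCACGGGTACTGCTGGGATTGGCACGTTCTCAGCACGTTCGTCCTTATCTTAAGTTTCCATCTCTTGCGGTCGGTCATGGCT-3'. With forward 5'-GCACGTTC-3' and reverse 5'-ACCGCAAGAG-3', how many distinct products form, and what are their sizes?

The forward primer GCACGTTC matches the top strand at positions 52–59, 63–70.
The reverse primer's reverse complement is CTCTTGCGGT, matching at positions 92–101.
Each forward site pairs with the reverse site to give a product ending at position 101: sizes 50, 39 bp.

Two products: 50 bp, 39 bp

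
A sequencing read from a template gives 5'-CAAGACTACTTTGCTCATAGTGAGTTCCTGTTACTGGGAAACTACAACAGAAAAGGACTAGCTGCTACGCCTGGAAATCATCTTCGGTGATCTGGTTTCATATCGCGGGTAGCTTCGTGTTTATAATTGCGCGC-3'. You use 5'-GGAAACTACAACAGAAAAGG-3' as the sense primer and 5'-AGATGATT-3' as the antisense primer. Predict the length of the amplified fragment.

47 bp

Forward primer GGAAACTACAACAGAAAAGG is found on the top strand at positions 37–56.
The reverse primer's reverse complement is AATCATCT, which matches the template at positions 76–83.
Amplicon spans positions 37–83: 47 bp.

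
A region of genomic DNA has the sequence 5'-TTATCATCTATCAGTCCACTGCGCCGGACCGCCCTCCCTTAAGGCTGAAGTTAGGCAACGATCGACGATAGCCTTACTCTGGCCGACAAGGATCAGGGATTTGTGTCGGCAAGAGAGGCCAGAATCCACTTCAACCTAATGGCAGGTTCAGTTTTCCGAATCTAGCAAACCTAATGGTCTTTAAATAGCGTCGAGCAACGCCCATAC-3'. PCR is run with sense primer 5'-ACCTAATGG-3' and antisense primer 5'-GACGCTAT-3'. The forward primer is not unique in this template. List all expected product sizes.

59 bp, 24 bp

The forward primer ACCTAATGG matches the top strand at positions 134–142, 169–177.
The reverse primer's reverse complement is ATAGCGTC, matching at positions 185–192.
Each forward site pairs with the reverse site to give a product ending at position 192: sizes 59, 24 bp.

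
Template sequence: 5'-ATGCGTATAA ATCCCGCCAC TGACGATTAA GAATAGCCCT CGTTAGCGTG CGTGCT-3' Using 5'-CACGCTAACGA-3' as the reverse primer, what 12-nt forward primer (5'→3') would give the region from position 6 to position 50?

5'-TATAAATCCCGC-3'

The reverse primer's reverse complement TCGTTAGCGTG matches the template at positions 40–50; the product starts at position 6.
The forward primer is identical to the top strand over positions 6–17: TATAAATCCCGC.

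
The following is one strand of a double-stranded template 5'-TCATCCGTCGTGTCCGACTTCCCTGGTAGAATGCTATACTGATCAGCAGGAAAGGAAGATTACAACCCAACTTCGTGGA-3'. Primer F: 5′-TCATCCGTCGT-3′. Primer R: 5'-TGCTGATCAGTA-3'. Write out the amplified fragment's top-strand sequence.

Forward primer TCATCCGTCGT is found on the top strand at positions 1–11.
Reverse complement of the reverse primer: TACTGATCAGCA. This occurs on the top strand at positions 37–48.
The product is the template from position 1 through 48 (48 bp).

5'-TCATCCGTCGTGTCCGACTTCCCTGGTAGAATGCTATACTGATCAGCA-3'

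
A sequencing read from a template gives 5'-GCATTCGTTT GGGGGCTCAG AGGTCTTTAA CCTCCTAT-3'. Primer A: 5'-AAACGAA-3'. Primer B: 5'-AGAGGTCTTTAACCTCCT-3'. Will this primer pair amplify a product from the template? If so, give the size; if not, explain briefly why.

Primer A (AAACGAA) has reverse complement TTCGTTT, which matches the top strand at positions 4–10; primer A anneals to the top strand there with its 3' end pointing upstream toward position 4.
Primer B (AGAGGTCTTTAACCTCCT) matches the top strand directly at positions 19–36; it anneals to the bottom strand with its 3' end pointing downstream toward position 36.
The 3' ends diverge (primer A extends toward position 1, primer B toward position 38), so the primers never converge on a shared product.

No product — the primers' 3' ends point away from each other.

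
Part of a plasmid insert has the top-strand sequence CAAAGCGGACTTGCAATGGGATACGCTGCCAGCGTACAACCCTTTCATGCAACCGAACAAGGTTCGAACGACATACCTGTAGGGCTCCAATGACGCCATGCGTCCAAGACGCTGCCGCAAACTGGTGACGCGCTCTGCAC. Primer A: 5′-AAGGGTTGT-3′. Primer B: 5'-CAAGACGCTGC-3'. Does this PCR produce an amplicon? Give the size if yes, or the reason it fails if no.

Primer A (AAGGGTTGT) has reverse complement ACAACCCTT, which matches the top strand at positions 36–44; primer A anneals to the top strand there with its 3' end pointing upstream toward position 36.
Primer B (CAAGACGCTGC) matches the top strand directly at positions 105–115; it anneals to the bottom strand with its 3' end pointing downstream toward position 115.
The 3' ends diverge (primer A extends toward position 1, primer B toward position 140), so the primers never converge on a shared product.

No product — the primers' 3' ends point away from each other.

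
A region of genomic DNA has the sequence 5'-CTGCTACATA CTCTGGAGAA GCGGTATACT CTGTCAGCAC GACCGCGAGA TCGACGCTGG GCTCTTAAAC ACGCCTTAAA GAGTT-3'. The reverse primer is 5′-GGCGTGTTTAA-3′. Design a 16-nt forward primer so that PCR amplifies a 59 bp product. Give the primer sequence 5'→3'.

The reverse primer's reverse complement TTAAACACGCC matches the template at positions 65–75, so the product ends at position 75.
A 59 bp product then starts at position 75 − 59 + 1 = 17.
The forward primer is identical to the top strand there: AGAAGCGGTATACTCT.

5'-AGAAGCGGTATACTCT-3'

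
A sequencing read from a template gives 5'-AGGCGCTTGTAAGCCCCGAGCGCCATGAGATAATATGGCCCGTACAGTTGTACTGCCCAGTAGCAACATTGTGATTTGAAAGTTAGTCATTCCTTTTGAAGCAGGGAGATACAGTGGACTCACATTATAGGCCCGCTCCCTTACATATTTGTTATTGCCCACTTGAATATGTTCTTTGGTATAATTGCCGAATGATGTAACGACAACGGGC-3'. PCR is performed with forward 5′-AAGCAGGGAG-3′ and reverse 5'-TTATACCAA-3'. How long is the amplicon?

86 bp

The forward primer matches the template at positions 99–108.
Taking the reverse complement of TTATACCAA gives TTGGTATAA, found at positions 176–184 on the template; the primer anneals here to the top strand with its 3' end pointing upstream.
The product runs from position 99 to position 184, so its length is 184 − 99 + 1 = 86 bp.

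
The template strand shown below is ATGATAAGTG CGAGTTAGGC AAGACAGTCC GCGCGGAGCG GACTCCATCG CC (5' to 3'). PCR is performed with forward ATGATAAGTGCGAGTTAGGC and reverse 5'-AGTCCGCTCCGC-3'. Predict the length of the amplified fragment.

44 bp

Forward primer ATGATAAGTGCGAGTTAGGC is found on the top strand at positions 1–20.
Taking the reverse complement of AGTCCGCTCCGC gives GCGGAGCGGACT, found at positions 33–44 on the template; the primer anneals here to the top strand with its 3' end pointing upstream.
Product length = (reverse-primer end) − (forward-primer start) + 1 = 44 − 1 + 1 = 44 bp.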